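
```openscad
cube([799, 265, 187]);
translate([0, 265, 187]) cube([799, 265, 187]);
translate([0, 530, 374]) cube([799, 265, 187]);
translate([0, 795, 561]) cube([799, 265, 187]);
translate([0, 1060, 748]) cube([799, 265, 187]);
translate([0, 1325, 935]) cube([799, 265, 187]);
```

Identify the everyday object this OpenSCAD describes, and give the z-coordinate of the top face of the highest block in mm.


A staircase. The total rise is 1122 mm.

6 identical blocks, each offset up and back from the previous — a staircase. Each step is 187 mm tall and there are 6 of them, so the total rise is 6 × 187 = 1122 mm.


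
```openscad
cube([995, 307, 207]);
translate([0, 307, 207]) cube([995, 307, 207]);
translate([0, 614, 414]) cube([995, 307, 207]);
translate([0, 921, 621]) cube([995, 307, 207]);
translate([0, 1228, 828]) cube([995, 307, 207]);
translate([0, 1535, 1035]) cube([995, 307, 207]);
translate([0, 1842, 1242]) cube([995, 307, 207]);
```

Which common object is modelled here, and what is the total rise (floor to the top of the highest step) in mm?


A staircase. The total rise is 1449 mm.

7 identical blocks, each offset up and back from the previous — a staircase. Each step is 207 mm tall and there are 7 of them, so the total rise is 7 × 207 = 1449 mm.


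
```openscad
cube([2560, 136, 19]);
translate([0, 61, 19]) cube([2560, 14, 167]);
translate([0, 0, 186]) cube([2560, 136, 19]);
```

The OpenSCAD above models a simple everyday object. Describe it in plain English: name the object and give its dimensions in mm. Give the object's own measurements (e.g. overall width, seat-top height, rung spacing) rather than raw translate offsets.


An I-beam lying along x, 2560 mm long. Overall section height 205 mm. Two flanges 136 mm wide (y) and 19 mm thick, one on the floor and one at the top; a web 14 mm thick runs between them, centred on the flange width.


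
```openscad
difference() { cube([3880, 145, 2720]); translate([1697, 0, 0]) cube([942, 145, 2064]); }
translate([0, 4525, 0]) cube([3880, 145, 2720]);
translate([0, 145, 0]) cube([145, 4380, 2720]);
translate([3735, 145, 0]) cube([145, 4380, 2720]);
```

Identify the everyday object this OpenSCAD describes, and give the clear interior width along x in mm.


A single room. The interior width is 3590 mm.

Four walls enclosing a rectangle with a door in the front wall — a room. Outside width 3880 minus two 145 mm walls gives 3590 mm.


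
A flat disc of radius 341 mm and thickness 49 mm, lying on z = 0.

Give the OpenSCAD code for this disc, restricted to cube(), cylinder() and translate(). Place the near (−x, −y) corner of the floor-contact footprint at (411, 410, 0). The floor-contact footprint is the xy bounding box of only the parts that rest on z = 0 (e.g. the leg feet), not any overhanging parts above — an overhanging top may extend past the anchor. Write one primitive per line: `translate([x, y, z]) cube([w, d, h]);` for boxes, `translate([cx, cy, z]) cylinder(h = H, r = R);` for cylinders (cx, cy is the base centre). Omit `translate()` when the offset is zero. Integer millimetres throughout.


translate([752, 751, 0]) cylinder(h = 49, r = 341);


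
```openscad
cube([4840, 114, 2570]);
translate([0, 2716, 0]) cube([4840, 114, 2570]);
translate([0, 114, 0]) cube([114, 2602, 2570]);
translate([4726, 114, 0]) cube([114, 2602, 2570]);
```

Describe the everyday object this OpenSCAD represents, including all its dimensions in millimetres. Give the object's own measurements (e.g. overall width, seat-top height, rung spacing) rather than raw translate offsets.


The wall frame of a small rectangular building: four walls, each 2570 mm tall and 114 mm thick, enclosing a footprint 4840 mm (x) by 2830 mm (y) outside-to-outside, with no floor or roof. The front and back walls (the −y and +y sides) span the full width; the two side walls fit between them.


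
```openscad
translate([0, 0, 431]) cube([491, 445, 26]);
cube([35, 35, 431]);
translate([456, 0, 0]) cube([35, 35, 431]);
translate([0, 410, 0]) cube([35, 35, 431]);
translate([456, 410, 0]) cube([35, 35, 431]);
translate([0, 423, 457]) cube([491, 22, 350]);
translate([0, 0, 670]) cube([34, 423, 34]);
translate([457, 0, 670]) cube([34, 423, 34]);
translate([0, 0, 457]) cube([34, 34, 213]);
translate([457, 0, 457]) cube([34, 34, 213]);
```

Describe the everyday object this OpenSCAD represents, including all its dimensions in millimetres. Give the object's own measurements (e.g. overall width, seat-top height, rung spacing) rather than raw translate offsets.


A chair. The seat is a 491×445×26 mm slab with its top at z = 457 mm, on four 35×35 mm corner legs (flush with the seat edges, standing on z = 0). A flat backrest 22 mm thick, 350 mm tall, spans the full seat width and rises from the seat top along its +y edge, rear face flush with the rear of the seat. Two armrests of 34×34 mm section run along each side from the seat's front edge to the front of the backrest, top faces 247 mm above the seat top and outer faces flush with the seat's x-edges; a 34×34 mm post under the front of each armrest stands on the seat at the front corner.


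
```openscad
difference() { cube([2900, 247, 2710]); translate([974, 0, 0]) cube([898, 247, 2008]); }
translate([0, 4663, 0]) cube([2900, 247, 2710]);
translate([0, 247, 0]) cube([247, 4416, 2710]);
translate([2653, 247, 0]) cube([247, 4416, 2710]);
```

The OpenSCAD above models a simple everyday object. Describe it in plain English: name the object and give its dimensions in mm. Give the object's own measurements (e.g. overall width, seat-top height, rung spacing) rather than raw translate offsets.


A single room: four walls, each 2710 mm tall and 247 mm thick, enclosing an outside footprint 2900×4910 mm (x × y), no floor or roof. The front and back walls (−y and +y sides) run the full x-width; the side walls fit between their inner faces. A door opening 898 mm wide and 2008 mm tall is cut through the front wall from the floor up, its −x edge 974 mm from the wall's −x end.


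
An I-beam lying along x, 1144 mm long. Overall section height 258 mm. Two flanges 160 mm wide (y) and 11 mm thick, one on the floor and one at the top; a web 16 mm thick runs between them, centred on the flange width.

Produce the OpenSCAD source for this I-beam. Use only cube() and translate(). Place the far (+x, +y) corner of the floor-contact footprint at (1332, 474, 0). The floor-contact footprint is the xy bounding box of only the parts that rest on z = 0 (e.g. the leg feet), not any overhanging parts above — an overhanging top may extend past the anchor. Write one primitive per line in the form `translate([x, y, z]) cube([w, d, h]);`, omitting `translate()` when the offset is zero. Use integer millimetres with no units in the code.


translate([188, 314, 0]) cube([1144, 160, 11]);
translate([188, 386, 11]) cube([1144, 16, 236]);
translate([188, 314, 247]) cube([1144, 160, 11]);


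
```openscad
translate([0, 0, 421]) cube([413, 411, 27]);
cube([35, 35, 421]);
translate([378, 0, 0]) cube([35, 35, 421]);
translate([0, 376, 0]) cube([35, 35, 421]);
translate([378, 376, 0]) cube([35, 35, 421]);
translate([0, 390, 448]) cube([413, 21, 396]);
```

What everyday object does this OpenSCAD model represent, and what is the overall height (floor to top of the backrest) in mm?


A chair. The overall height is 844 mm.

A slab on four corner posts with a tall panel at the back — a chair. The seat slab sits at z = 421 with thickness 27, and the 396 mm backrest starts at the seat top, so the overall height is 421 + 27 + 396 = 844 mm.


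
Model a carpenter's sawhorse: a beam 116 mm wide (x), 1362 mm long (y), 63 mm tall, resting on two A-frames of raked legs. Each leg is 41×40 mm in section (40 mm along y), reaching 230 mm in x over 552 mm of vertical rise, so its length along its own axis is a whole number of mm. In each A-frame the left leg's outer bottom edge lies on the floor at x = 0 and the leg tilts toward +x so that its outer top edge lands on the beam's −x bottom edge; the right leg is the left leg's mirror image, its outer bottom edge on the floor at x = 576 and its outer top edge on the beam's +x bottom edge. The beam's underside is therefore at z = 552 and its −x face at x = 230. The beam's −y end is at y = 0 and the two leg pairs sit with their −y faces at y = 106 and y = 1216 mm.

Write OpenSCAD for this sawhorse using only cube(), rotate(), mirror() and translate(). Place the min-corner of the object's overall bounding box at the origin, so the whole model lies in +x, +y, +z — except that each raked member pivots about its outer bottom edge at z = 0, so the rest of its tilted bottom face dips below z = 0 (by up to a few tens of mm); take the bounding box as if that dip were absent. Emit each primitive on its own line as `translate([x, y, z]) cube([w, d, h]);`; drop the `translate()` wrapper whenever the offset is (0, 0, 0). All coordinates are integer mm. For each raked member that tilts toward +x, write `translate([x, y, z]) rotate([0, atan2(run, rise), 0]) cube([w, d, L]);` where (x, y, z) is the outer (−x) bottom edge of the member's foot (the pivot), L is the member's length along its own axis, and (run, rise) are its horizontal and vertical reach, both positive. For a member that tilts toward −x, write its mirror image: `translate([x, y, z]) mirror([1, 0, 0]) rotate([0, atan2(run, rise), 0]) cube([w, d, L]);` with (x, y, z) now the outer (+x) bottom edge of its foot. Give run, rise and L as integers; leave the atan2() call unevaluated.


translate([230, 0, 552]) cube([116, 1362, 63]);
translate([0, 106, 0]) rotate([0, atan2(230, 552), 0]) cube([41, 40, 598]);
translate([576, 106, 0]) mirror([1, 0, 0]) rotate([0, atan2(230, 552), 0]) cube([41, 40, 598]);
translate([0, 1216, 0]) rotate([0, atan2(230, 552), 0]) cube([41, 40, 598]);
translate([576, 1216, 0]) mirror([1, 0, 0]) rotate([0, atan2(230, 552), 0]) cube([41, 40, 598]);


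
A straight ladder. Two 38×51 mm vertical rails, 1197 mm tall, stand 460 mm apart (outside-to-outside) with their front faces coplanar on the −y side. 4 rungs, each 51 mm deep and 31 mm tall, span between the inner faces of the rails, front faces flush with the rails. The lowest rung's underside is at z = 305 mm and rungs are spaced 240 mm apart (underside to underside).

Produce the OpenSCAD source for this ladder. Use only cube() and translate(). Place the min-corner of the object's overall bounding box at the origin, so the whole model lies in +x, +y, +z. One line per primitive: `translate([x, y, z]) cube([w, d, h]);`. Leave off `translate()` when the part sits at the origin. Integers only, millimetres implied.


cube([38, 51, 1197]);
translate([422, 0, 0]) cube([38, 51, 1197]);
translate([38, 0, 305]) cube([384, 51, 31]);
translate([38, 0, 545]) cube([384, 51, 31]);
translate([38, 0, 785]) cube([384, 51, 31]);
translate([38, 0, 1025]) cube([384, 51, 31]);


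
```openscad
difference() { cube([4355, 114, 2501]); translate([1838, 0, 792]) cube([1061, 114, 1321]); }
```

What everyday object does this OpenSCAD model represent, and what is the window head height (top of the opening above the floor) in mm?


A wall with a window opening. The window head height is 2113 mm.

A wall with a rectangular opening subtracted — a window. Sill at z = 792, opening 1321 mm tall, so the head is at 792 + 1321 = 2113 mm.


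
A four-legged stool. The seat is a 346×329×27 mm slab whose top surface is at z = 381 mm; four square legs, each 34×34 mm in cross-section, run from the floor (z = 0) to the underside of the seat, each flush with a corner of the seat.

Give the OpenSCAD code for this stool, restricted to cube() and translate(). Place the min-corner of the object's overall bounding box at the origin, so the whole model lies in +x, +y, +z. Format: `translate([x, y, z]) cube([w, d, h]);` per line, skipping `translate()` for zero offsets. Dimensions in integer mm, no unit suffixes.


translate([0, 0, 354]) cube([346, 329, 27]);
cube([34, 34, 354]);
translate([312, 0, 0]) cube([34, 34, 354]);
translate([0, 295, 0]) cube([34, 34, 354]);
translate([312, 295, 0]) cube([34, 34, 354]);


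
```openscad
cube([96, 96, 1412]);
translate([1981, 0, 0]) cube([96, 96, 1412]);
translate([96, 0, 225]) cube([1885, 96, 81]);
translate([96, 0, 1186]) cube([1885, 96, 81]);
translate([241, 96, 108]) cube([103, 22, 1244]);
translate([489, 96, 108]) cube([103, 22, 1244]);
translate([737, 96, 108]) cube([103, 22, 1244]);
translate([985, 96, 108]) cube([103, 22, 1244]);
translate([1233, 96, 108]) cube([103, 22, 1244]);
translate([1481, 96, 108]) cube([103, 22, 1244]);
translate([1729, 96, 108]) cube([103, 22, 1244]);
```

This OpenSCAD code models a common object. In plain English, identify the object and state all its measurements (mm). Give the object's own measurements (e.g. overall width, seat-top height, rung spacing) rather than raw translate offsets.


A fence section. Two 96×96 mm posts, 1412 mm tall, stand on the floor with a clear span of 1885 mm between their inner faces. Two horizontal rails of 96×81 mm section span the gap between the posts with their undersides at z = 225 mm and z = 1186 mm, flush with the posts' −y face. 7 pickets, each 103 mm wide, 22 mm thick and 1244 mm tall, are fixed to the +y face of the rails with their bottoms at z = 108 mm, spaced across the span with a 145 mm gap after the −x post and between neighbouring pickets, with 149 mm left before the +x post.


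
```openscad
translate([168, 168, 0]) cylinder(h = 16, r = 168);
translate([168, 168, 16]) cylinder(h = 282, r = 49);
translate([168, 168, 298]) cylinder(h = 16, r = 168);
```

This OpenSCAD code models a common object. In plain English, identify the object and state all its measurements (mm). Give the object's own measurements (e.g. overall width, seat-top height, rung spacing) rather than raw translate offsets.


A spool: two coaxial disc flanges of radius 168 mm and thickness 16 mm, joined by a core cylinder of radius 49 mm and height 282 mm. The lower flange rests on z = 0 and the three cylinders share a vertical axis.


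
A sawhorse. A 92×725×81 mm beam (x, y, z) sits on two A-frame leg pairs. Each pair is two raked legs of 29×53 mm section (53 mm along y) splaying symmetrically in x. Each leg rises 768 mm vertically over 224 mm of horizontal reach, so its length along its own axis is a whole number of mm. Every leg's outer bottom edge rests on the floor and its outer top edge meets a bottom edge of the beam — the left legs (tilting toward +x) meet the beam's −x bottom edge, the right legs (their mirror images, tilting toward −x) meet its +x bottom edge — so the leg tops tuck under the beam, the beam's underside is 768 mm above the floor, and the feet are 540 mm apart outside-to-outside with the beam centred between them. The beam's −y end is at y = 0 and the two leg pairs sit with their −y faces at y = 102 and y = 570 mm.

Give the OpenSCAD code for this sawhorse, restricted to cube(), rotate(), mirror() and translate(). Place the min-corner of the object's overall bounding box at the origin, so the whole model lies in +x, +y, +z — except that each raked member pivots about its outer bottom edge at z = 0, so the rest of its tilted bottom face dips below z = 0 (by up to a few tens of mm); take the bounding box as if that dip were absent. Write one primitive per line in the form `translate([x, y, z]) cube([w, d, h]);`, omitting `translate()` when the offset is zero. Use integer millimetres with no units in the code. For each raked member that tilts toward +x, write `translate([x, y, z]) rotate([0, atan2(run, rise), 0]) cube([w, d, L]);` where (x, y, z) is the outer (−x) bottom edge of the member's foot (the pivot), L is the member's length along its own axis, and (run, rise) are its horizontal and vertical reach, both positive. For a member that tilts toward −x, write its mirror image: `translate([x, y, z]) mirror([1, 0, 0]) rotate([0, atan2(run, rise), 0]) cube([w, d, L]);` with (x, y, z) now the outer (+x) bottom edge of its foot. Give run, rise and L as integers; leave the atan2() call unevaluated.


translate([224, 0, 768]) cube([92, 725, 81]);
translate([0, 102, 0]) rotate([0, atan2(224, 768), 0]) cube([29, 53, 800]);
translate([540, 102, 0]) mirror([1, 0, 0]) rotate([0, atan2(224, 768), 0]) cube([29, 53, 800]);
translate([0, 570, 0]) rotate([0, atan2(224, 768), 0]) cube([29, 53, 800]);
translate([540, 570, 0]) mirror([1, 0, 0]) rotate([0, atan2(224, 768), 0]) cube([29, 53, 800]);


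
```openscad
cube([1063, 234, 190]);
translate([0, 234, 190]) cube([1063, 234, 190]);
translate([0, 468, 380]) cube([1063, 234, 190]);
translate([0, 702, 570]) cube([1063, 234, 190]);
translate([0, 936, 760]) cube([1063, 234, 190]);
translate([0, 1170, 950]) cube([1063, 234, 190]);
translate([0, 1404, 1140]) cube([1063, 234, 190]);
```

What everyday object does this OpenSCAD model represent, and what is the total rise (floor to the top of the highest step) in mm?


A staircase. The total rise is 1330 mm.

7 identical blocks, each offset up and back from the previous — a staircase. Each step is 190 mm tall and there are 7 of them, so the total rise is 7 × 190 = 1330 mm.


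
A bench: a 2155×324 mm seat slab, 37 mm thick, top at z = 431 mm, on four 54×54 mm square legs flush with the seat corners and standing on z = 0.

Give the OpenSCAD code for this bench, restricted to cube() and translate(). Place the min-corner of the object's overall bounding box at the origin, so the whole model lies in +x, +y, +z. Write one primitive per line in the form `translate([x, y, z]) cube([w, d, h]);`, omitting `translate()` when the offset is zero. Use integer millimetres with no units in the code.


translate([0, 0, 394]) cube([2155, 324, 37]);
cube([54, 54, 394]);
translate([0, 270, 0]) cube([54, 54, 394]);
translate([2101, 0, 0]) cube([54, 54, 394]);
translate([2101, 270, 0]) cube([54, 54, 394]);


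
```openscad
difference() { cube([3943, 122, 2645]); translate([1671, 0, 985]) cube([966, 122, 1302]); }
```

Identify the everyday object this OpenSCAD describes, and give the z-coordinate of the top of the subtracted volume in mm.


A wall with a window opening. The window head height is 2287 mm.

A wall with a rectangular opening subtracted — a window. Sill at z = 985, opening 1302 mm tall, so the head is at 985 + 1302 = 2287 mm.


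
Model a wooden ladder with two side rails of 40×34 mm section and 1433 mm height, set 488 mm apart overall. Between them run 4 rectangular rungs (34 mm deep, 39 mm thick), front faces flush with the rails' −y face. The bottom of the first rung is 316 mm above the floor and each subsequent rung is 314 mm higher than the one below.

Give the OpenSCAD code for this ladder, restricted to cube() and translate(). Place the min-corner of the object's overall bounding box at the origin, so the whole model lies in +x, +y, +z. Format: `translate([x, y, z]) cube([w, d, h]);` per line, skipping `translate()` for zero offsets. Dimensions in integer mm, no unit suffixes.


cube([40, 34, 1433]);
translate([448, 0, 0]) cube([40, 34, 1433]);
translate([40, 0, 316]) cube([408, 34, 39]);
translate([40, 0, 630]) cube([408, 34, 39]);
translate([40, 0, 944]) cube([408, 34, 39]);
translate([40, 0, 1258]) cube([408, 34, 39]);


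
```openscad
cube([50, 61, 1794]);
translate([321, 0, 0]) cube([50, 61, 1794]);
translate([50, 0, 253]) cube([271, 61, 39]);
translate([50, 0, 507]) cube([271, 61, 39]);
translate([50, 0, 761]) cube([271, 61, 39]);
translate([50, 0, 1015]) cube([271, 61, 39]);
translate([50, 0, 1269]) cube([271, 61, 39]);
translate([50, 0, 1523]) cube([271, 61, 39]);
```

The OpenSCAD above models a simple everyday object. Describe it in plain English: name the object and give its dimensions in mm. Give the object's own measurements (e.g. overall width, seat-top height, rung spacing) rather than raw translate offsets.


A straight ladder. Two 50×61 mm vertical rails, 1794 mm tall, stand 371 mm apart (outside-to-outside) with their front faces coplanar on the −y side. 6 rungs, each 61 mm deep and 39 mm tall, span between the inner faces of the rails, front faces flush with the rails. The lowest rung's underside is at z = 253 mm and rungs are spaced 254 mm apart (underside to underside).


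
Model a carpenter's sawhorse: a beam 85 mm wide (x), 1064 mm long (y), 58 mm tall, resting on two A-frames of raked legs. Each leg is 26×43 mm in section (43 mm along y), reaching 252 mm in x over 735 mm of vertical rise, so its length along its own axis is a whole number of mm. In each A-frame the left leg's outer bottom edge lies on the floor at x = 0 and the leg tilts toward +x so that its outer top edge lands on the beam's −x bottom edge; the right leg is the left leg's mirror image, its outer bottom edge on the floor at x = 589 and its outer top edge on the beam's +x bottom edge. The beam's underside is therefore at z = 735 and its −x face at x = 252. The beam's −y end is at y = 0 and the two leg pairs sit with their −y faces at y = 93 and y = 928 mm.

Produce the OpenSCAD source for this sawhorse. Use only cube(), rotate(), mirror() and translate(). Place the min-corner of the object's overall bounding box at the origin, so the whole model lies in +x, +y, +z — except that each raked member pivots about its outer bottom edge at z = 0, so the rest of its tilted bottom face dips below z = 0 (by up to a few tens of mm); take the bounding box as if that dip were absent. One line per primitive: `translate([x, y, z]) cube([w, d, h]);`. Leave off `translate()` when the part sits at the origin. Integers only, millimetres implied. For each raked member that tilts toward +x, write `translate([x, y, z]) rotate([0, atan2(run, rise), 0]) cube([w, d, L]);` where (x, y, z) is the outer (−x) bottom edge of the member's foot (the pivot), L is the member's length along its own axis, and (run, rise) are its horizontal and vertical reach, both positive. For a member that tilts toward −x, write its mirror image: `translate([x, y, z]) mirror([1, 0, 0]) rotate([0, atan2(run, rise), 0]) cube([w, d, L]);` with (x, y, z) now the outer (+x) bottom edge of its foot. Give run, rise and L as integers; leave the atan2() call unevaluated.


translate([252, 0, 735]) cube([85, 1064, 58]);
translate([0, 93, 0]) rotate([0, atan2(252, 735), 0]) cube([26, 43, 777]);
translate([589, 93, 0]) mirror([1, 0, 0]) rotate([0, atan2(252, 735), 0]) cube([26, 43, 777]);
translate([0, 928, 0]) rotate([0, atan2(252, 735), 0]) cube([26, 43, 777]);
translate([589, 928, 0]) mirror([1, 0, 0]) rotate([0, atan2(252, 735), 0]) cube([26, 43, 777]);


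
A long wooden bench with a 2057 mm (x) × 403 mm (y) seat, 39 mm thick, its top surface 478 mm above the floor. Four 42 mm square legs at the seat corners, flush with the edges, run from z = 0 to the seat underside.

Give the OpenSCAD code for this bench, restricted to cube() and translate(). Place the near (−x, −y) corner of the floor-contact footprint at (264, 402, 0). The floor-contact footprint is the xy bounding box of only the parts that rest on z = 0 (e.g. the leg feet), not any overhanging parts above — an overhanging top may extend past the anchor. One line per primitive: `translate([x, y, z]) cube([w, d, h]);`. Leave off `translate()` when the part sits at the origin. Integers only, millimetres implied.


// leg_h = 478 − 39 = 439
translate([264, 402, 439]) cube([2057, 403, 39]);
translate([264, 402, 0]) cube([42, 42, 439]);
translate([264, 763, 0]) cube([42, 42, 439]);
translate([2279, 402, 0]) cube([42, 42, 439]);
translate([2279, 763, 0]) cube([42, 42, 439]);


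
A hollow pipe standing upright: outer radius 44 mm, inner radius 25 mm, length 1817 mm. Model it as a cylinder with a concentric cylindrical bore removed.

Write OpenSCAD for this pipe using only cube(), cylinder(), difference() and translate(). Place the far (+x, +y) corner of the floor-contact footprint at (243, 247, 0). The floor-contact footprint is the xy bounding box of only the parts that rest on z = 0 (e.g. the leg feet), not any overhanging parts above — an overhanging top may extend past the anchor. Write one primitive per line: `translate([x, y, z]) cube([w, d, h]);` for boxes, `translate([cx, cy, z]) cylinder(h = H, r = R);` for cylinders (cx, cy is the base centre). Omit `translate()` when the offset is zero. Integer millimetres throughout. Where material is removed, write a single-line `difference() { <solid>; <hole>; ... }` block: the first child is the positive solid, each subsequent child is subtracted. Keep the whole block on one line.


difference() { translate([199, 203, 0]) cylinder(h = 1817, r = 44); translate([199, 203, 0]) cylinder(h = 1817, r = 25); }


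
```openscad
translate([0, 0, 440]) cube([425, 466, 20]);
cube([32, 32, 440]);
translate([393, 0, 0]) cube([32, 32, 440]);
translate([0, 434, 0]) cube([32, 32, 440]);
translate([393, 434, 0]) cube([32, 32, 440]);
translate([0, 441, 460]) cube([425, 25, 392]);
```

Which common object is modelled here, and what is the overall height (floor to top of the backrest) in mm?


A chair. The overall height is 852 mm.

A slab on four corner posts with a tall panel at the back — a chair. The seat slab sits at z = 440 with thickness 20, and the 392 mm backrest starts at the seat top, so the overall height is 440 + 20 + 392 = 852 mm.


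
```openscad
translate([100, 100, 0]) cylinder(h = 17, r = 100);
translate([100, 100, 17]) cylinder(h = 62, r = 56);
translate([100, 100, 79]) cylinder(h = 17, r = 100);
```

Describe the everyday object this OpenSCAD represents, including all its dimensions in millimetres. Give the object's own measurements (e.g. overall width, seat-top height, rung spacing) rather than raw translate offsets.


A spool: two coaxial disc flanges of radius 100 mm and thickness 17 mm, joined by a core cylinder of radius 56 mm and height 62 mm. The lower flange rests on z = 0 and the three cylinders share a vertical axis.


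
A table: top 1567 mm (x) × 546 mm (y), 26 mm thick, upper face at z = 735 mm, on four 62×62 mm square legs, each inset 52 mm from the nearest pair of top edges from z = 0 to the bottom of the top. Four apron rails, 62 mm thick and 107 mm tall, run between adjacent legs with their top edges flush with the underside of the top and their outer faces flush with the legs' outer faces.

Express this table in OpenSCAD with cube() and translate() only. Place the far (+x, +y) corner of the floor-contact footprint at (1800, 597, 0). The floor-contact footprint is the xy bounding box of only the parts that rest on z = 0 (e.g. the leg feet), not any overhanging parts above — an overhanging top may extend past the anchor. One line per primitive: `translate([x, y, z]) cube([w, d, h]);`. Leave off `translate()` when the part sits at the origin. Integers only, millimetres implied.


translate([285, 103, 709]) cube([1567, 546, 26]);
translate([337, 155, 0]) cube([62, 62, 709]);
translate([1738, 155, 0]) cube([62, 62, 709]);
translate([337, 535, 0]) cube([62, 62, 709]);
translate([1738, 535, 0]) cube([62, 62, 709]);
translate([399, 155, 602]) cube([1339, 62, 107]);
translate([399, 535, 602]) cube([1339, 62, 107]);
translate([337, 217, 602]) cube([62, 318, 107]);
translate([1738, 217, 602]) cube([62, 318, 107]);


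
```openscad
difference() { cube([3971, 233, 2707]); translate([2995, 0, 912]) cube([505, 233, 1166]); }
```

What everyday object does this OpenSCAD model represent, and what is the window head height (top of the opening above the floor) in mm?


A wall with a window opening. The window head height is 2078 mm.

A wall with a rectangular opening subtracted — a window. Sill at z = 912, opening 1166 mm tall, so the head is at 912 + 1166 = 2078 mm.


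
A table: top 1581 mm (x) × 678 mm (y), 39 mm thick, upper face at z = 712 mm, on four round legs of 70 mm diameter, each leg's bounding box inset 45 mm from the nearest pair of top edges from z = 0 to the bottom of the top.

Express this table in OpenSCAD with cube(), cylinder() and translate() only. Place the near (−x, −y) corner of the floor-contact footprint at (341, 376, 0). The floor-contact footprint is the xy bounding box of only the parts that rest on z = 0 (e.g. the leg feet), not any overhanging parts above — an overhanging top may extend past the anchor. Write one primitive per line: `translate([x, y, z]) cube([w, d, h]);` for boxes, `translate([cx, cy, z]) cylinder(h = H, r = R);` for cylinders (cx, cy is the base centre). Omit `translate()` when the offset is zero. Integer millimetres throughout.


// leg_h = 712 - 39 = 673
translate([296, 331, 673]) cube([1581, 678, 39]);
translate([376, 411, 0]) cylinder(h = 673, r = 35);
translate([1797, 411, 0]) cylinder(h = 673, r = 35);
translate([376, 929, 0]) cylinder(h = 673, r = 35);
translate([1797, 929, 0]) cylinder(h = 673, r = 35);


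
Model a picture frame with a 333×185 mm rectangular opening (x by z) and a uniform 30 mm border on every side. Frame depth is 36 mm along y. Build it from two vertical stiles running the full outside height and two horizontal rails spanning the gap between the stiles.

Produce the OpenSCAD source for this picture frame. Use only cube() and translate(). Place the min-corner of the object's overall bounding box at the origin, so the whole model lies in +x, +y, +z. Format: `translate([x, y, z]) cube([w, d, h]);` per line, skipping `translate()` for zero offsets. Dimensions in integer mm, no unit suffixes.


cube([30, 36, 245]);
translate([363, 0, 0]) cube([30, 36, 245]);
translate([30, 0, 0]) cube([333, 36, 30]);
translate([30, 0, 215]) cube([333, 36, 30]);


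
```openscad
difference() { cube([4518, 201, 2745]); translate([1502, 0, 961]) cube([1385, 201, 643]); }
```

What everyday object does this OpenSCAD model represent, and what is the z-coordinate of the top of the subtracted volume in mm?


A wall with a window opening. The window head height is 1604 mm.

A wall with a rectangular opening subtracted — a window. Sill at z = 961, opening 643 mm tall, so the head is at 961 + 643 = 1604 mm.


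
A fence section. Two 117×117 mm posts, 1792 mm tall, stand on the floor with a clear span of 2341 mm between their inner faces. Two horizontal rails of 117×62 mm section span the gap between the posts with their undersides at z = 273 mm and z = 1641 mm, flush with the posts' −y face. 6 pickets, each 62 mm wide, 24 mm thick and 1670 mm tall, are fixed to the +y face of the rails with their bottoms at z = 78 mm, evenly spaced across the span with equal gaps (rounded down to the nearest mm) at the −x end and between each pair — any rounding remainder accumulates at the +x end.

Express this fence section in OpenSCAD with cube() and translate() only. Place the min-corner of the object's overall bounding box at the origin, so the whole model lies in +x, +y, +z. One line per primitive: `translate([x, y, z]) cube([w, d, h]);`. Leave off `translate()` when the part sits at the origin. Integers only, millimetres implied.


cube([117, 117, 1792]);
translate([2458, 0, 0]) cube([117, 117, 1792]);
translate([117, 0, 273]) cube([2341, 117, 62]);
translate([117, 0, 1641]) cube([2341, 117, 62]);
translate([398, 117, 78]) cube([62, 24, 1670]);
translate([741, 117, 78]) cube([62, 24, 1670]);
translate([1084, 117, 78]) cube([62, 24, 1670]);
translate([1427, 117, 78]) cube([62, 24, 1670]);
translate([1770, 117, 78]) cube([62, 24, 1670]);
translate([2113, 117, 78]) cube([62, 24, 1670]);


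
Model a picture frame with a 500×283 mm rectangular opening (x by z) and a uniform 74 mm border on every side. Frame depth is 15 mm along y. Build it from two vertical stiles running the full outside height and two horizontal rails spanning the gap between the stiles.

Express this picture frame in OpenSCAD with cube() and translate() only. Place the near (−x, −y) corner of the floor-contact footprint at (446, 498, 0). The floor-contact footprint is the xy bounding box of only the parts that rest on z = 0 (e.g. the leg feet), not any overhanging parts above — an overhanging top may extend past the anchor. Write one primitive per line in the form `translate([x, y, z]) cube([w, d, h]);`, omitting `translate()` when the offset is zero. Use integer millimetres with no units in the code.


translate([446, 498, 0]) cube([74, 15, 431]);
translate([1020, 498, 0]) cube([74, 15, 431]);
translate([520, 498, 0]) cube([500, 15, 74]);
translate([520, 498, 357]) cube([500, 15, 74]);


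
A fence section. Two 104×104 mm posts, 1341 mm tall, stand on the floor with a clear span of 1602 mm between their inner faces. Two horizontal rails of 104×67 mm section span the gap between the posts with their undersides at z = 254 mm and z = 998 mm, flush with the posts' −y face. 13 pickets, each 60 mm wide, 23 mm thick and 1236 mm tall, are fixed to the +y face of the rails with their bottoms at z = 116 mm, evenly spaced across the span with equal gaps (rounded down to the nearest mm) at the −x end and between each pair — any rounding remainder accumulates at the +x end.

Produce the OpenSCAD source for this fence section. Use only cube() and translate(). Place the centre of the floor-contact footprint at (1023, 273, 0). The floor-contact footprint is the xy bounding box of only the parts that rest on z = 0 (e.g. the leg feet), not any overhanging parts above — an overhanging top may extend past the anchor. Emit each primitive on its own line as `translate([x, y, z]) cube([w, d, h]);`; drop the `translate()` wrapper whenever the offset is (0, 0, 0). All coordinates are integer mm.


translate([118, 221, 0]) cube([104, 104, 1341]);
translate([1824, 221, 0]) cube([104, 104, 1341]);
translate([222, 221, 254]) cube([1602, 104, 67]);
translate([222, 221, 998]) cube([1602, 104, 67]);
translate([280, 325, 116]) cube([60, 23, 1236]);
translate([398, 325, 116]) cube([60, 23, 1236]);
translate([516, 325, 116]) cube([60, 23, 1236]);
translate([634, 325, 116]) cube([60, 23, 1236]);
translate([752, 325, 116]) cube([60, 23, 1236]);
translate([870, 325, 116]) cube([60, 23, 1236]);
translate([988, 325, 116]) cube([60, 23, 1236]);
translate([1106, 325, 116]) cube([60, 23, 1236]);
translate([1224, 325, 116]) cube([60, 23, 1236]);
translate([1342, 325, 116]) cube([60, 23, 1236]);
translate([1460, 325, 116]) cube([60, 23, 1236]);
translate([1578, 325, 116]) cube([60, 23, 1236]);
translate([1696, 325, 116]) cube([60, 23, 1236]);


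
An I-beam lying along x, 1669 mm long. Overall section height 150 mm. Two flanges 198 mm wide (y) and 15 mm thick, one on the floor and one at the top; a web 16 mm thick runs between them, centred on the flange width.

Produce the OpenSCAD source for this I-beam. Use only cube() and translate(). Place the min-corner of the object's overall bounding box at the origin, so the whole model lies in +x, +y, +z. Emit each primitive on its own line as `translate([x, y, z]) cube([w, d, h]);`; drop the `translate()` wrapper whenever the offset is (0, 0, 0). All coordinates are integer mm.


cube([1669, 198, 15]);
translate([0, 91, 15]) cube([1669, 16, 120]);
translate([0, 0, 135]) cube([1669, 198, 15]);


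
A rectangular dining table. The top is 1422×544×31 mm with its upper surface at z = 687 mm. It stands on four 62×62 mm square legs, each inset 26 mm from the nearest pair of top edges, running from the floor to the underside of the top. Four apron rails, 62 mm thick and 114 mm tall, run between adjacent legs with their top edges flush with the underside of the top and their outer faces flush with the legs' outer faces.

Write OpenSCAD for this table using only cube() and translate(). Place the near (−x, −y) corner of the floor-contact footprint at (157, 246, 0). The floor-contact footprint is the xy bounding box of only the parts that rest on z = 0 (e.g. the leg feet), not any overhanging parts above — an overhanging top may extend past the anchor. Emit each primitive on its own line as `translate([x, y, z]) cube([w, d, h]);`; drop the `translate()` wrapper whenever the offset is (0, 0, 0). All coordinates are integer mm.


translate([131, 220, 656]) cube([1422, 544, 31]);
translate([157, 246, 0]) cube([62, 62, 656]);
translate([1465, 246, 0]) cube([62, 62, 656]);
translate([157, 676, 0]) cube([62, 62, 656]);
translate([1465, 676, 0]) cube([62, 62, 656]);
translate([219, 246, 542]) cube([1246, 62, 114]);
translate([219, 676, 542]) cube([1246, 62, 114]);
translate([157, 308, 542]) cube([62, 368, 114]);
translate([1465, 308, 542]) cube([62, 368, 114]);


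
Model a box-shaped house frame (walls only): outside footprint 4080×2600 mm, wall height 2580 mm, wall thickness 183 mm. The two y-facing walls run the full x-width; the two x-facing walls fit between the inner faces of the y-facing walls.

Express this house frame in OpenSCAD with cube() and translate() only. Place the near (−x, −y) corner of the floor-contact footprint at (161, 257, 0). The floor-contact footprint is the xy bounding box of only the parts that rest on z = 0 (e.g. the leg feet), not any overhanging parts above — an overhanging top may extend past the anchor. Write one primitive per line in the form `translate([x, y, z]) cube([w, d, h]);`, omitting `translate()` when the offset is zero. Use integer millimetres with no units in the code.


translate([161, 257, 0]) cube([4080, 183, 2580]);
translate([161, 2674, 0]) cube([4080, 183, 2580]);
translate([161, 440, 0]) cube([183, 2234, 2580]);
translate([4058, 440, 0]) cube([183, 2234, 2580]);


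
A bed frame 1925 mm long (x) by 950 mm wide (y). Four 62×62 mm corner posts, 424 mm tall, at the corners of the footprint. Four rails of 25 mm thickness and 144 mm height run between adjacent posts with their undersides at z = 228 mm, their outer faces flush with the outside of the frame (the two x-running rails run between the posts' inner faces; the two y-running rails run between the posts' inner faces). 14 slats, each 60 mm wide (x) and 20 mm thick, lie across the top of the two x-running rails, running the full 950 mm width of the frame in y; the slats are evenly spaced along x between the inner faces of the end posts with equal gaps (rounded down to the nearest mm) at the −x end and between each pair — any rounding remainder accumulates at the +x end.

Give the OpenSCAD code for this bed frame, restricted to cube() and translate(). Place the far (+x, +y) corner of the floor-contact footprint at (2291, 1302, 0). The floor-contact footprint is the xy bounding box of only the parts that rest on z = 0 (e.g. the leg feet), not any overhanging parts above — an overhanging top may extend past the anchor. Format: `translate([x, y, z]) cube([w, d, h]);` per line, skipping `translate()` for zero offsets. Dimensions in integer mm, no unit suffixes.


translate([366, 352, 0]) cube([62, 62, 424]);
translate([366, 1240, 0]) cube([62, 62, 424]);
translate([2229, 352, 0]) cube([62, 62, 424]);
translate([2229, 1240, 0]) cube([62, 62, 424]);
translate([428, 352, 228]) cube([1801, 25, 144]);
translate([428, 1277, 228]) cube([1801, 25, 144]);
translate([366, 414, 228]) cube([25, 826, 144]);
translate([2266, 414, 228]) cube([25, 826, 144]);
translate([492, 352, 372]) cube([60, 950, 20]);
translate([616, 352, 372]) cube([60, 950, 20]);
translate([740, 352, 372]) cube([60, 950, 20]);
translate([864, 352, 372]) cube([60, 950, 20]);
translate([988, 352, 372]) cube([60, 950, 20]);
translate([1112, 352, 372]) cube([60, 950, 20]);
translate([1236, 352, 372]) cube([60, 950, 20]);
translate([1360, 352, 372]) cube([60, 950, 20]);
translate([1484, 352, 372]) cube([60, 950, 20]);
translate([1608, 352, 372]) cube([60, 950, 20]);
translate([1732, 352, 372]) cube([60, 950, 20]);
translate([1856, 352, 372]) cube([60, 950, 20]);
translate([1980, 352, 372]) cube([60, 950, 20]);
translate([2104, 352, 372]) cube([60, 950, 20]);


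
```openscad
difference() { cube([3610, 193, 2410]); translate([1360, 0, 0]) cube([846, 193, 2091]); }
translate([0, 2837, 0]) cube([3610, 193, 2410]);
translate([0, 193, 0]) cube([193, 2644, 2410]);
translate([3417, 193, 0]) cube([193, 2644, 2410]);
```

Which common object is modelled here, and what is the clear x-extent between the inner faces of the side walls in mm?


A single room. The interior width is 3224 mm.

Four walls enclosing a rectangle with a door in the front wall — a room. Outside width 3610 minus two 193 mm walls gives 3224 mm.
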